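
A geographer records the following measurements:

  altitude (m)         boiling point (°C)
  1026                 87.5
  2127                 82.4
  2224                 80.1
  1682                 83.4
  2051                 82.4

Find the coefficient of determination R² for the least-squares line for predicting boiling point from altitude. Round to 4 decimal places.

n = 5, Σx = 9110, Σy = 415.8, Σxy = 752463.4, Σx² = 17558706, Σy² = 34607.34
Sxx = Σx² − (Σx)²/n = 17558706 − 16598420 = 960286
Sxy = Σxy − (Σx)(Σy)/n = 752463.4 − 757587.6 = -5124.2
Syy = Σy² − (Σy)²/n = 34607.34 − 34577.928 = 29.412
R² = Sxy²/(Sxx·Syy) = (-5124.2)²/(960286·29.412) = 0.929666

0.9297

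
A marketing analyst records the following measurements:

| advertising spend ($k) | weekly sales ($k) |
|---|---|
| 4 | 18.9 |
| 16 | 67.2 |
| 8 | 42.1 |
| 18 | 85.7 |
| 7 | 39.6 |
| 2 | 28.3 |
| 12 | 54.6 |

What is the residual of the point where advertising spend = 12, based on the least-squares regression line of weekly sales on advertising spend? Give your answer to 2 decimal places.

n = 7, Σx = 67, Σy = 336.4, Σxy = 4019.2, Σx² = 857
Sxx = Σx² − (Σx)²/n = 857 − 641.285714 = 215.714286
Sxy = Σxy − (Σx)(Σy)/n = 4019.2 − 3219.828571 = 799.371429
b = Sxy/Sxx = 799.371429/215.714286 = 3.705695
a = ȳ − b·x̄ = 48.057143 − 3.705695·9.571429 = 12.588344
ŷ(12) = 12.588344 + 3.705695·12 = 57.056689
residual = y − ŷ = 54.6 − 57.056689 = -2.456689

-2.46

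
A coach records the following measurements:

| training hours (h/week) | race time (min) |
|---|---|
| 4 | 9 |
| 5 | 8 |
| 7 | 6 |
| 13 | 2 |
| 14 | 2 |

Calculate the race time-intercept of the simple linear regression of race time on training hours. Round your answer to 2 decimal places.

11.48

n = 5, Σx = 43, Σy = 27, Σxy = 172, Σx² = 455
Sxx = Σx² − (Σx)²/n = 455 − 369.8 = 85.2
Sxy = Σxy − (Σx)(Σy)/n = 172 − 232.2 = -60.2
b = Sxy/Sxx = -60.2/85.2 = -0.706573
a = ȳ − b·x̄ = 5.4 − (-0.706573)·8.6 = 11.476526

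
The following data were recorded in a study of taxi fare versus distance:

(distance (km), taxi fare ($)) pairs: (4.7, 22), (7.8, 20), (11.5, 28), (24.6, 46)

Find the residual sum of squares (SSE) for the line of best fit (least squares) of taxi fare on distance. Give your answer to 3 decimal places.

18.986

n = 4, Σx = 48.6, Σy = 116, Σxy = 1713, Σx² = 820.34, Σy² = 3784
Sxx = Σx² − (Σx)²/n = 820.34 − 590.49 = 229.85
Sxy = Σxy − (Σx)(Σy)/n = 1713 − 1409.4 = 303.6
Syy = Σy² − (Σy)²/n = 3784 − 3364 = 420
b = Sxy/Sxx = 303.6/229.85 = 1.320861
SSE = Syy − b·Sxy = 420 − 1.320861·303.6 = 18.986469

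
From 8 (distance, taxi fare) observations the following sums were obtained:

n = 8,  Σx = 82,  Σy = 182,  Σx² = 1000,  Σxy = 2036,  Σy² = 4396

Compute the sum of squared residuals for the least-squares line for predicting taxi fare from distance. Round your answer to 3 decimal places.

73.241

Sxx = Σx² − (Σx)²/n = 1000 − 840.5 = 159.5
Sxy = Σxy − (Σx)(Σy)/n = 2036 − 1865.5 = 170.5
Syy = Σy² − (Σy)²/n = 4396 − 4140.5 = 255.5
b = Sxy/Sxx = 170.5/159.5 = 1.068966
SSE = Syy − b·Sxy = 255.5 − 1.068966·170.5 = 73.241379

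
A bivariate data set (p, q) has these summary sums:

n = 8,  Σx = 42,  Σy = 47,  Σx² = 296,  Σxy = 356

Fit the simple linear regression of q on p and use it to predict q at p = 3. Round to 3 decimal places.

Sxx = Σx² − (Σx)²/n = 296 − 220.5 = 75.5
Sxy = Σxy − (Σx)(Σy)/n = 356 − 246.75 = 109.25
b = Sxy/Sxx = 109.25/75.5 = 1.447020
a = ȳ − b·x̄ = 5.875 − 1.447020·5.25 = -1.721854
ŷ(3) = a + b·3 = -1.721854 + 1.447020·3 = 2.619205

2.619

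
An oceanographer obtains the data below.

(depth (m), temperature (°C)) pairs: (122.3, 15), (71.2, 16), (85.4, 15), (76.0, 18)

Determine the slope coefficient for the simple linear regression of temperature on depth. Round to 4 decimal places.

-0.0347

n = 4, Σx = 354.9, Σy = 64, Σxy = 5622.7, Σx² = 33095.89
Sxx = Σx² − (Σx)²/n = 33095.89 − 31488.5025 = 1607.3875
Sxy = Σxy − (Σx)(Σy)/n = 5622.7 − 5678.4 = -55.7
b = Sxy/Sxx = -55.7/1607.3875 = -0.034653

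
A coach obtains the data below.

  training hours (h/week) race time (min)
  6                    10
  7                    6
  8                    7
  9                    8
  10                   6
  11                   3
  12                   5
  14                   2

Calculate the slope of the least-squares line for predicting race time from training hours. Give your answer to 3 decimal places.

-0.830

n = 8, Σx = 77, Σy = 47, Σxy = 411, Σx² = 791
Sxx = Σx² − (Σx)²/n = 791 − 741.125 = 49.875
Sxy = Σxy − (Σx)(Σy)/n = 411 − 452.375 = -41.375
b = Sxy/Sxx = -41.375/49.875 = -0.829574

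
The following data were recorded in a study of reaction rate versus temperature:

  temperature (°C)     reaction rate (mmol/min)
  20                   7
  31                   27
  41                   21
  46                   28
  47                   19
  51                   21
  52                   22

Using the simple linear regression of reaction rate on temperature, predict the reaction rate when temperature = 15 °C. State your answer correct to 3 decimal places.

n = 7, Σx = 288, Σy = 145, Σxy = 6234, Σx² = 12672
Sxx = Σx² − (Σx)²/n = 12672 − 11849.142857 = 822.857143
Sxy = Σxy − (Σx)(Σy)/n = 6234 − 5965.714286 = 268.285714
b = Sxy/Sxx = 268.285714/822.857143 = 0.326042
a = ȳ − b·x̄ = 20.714286 − 0.326042·41.142857 = 7.3
ŷ(15) = a + b·15 = 7.3 + 0.326042·15 = 12.190625

12.191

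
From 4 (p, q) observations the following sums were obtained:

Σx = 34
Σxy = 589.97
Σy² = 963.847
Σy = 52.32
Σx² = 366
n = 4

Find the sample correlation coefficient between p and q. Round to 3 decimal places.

Sxx = Σx² − (Σx)²/n = 366 − 289 = 77
Sxy = Σxy − (Σx)(Σy)/n = 589.97 − 444.72 = 145.25
Syy = Σy² − (Σy)²/n = 963.847 − 684.3456 = 279.5014
r = Sxy/√(Sxx·Syy) = 145.25/√(21521.6078) = 145.25/146.702446 = 0.990099

0.990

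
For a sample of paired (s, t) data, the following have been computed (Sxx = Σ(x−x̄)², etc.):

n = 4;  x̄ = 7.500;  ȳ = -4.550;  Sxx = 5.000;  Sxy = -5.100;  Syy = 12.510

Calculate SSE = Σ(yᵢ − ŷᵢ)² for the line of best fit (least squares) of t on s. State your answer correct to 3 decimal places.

b = Sxy/Sxx = -5.1/5 = -1.02
SSE = Syy − b·Sxy = 12.51 − (-1.02)·(-5.1) = 7.308

7.308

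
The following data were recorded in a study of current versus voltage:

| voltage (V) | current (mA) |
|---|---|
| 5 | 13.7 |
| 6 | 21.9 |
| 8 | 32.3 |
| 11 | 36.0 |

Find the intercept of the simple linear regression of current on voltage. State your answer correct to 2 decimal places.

-0.83

n = 4, Σx = 30, Σy = 103.9, Σxy = 854.3, Σx² = 246
Sxx = Σx² − (Σx)²/n = 246 − 225 = 21
Sxy = Σxy − (Σx)(Σy)/n = 854.3 − 779.25 = 75.05
b = Sxy/Sxx = 75.05/21 = 3.573810
a = ȳ − b·x̄ = 25.975 − 3.573810·7.5 = -0.828571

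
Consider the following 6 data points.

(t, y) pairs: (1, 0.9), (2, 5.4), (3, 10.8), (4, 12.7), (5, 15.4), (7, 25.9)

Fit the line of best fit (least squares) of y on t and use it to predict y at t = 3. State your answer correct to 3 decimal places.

9.207

n = 6, Σx = 22, Σy = 71.1, Σxy = 353.2, Σx² = 104
Sxx = Σx² − (Σx)²/n = 104 − 80.666667 = 23.333333
Sxy = Σxy − (Σx)(Σy)/n = 353.2 − 260.7 = 92.5
b = Sxy/Sxx = 92.5/23.333333 = 3.964286
a = ȳ − b·x̄ = 11.85 − 3.964286·3.666667 = -2.685714
ŷ(3) = a + b·3 = -2.685714 + 3.964286·3 = 9.207143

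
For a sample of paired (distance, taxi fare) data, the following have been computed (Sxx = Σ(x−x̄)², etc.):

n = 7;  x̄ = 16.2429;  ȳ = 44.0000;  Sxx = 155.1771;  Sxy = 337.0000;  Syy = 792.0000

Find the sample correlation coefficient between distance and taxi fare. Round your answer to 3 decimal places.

0.961

r = Sxy/√(Sxx·Syy) = 337/√(122900.2632) = 337/350.571338 = 0.961288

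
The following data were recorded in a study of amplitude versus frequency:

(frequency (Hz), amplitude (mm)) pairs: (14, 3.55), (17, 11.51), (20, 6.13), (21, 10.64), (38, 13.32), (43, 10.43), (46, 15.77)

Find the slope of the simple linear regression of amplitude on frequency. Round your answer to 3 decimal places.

n = 7, Σx = 199, Σy = 71.35, Σxy = 2271.48, Σx² = 6735
Sxx = Σx² − (Σx)²/n = 6735 − 5657.285714 = 1077.714286
Sxy = Σxy − (Σx)(Σy)/n = 2271.48 − 2028.378571 = 243.101429
b = Sxy/Sxx = 243.101429/1077.714286 = 0.225571

0.226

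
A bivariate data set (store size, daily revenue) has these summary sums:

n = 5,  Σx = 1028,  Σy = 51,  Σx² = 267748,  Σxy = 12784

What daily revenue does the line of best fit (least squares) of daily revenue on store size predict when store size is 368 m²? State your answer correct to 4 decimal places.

Sxx = Σx² − (Σx)²/n = 267748 − 211356.8 = 56391.2
Sxy = Σxy − (Σx)(Σy)/n = 12784 − 10485.6 = 2298.4
b = Sxy/Sxx = 2298.4/56391.2 = 0.040758
a = ȳ − b·x̄ = 10.2 − 0.040758·205.6 = 1.820128
ŷ(368) = a + b·368 = 1.820128 + 0.040758·368 = 16.819121

16.8191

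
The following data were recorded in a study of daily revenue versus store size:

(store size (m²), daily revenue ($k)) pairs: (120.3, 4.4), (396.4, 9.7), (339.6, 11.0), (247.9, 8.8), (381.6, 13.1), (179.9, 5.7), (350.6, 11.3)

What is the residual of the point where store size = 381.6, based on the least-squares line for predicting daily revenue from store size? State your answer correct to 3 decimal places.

n = 7, Σx = 2016.3, Σy = 64, Σxy = 20277.69, Σx² = 649290.55
Sxx = Σx² − (Σx)²/n = 649290.55 − 580780.812857 = 68509.737143
Sxy = Σxy − (Σx)(Σy)/n = 20277.69 − 18434.742857 = 1842.947143
b = Sxy/Sxx = 1842.947143/68509.737143 = 0.026901
a = ȳ − b·x̄ = 9.142857 − 0.026901·288.042857 = 1.394356
ŷ(381.6) = 1.394356 + 0.026901·381.6 = 11.659592
residual = y − ŷ = 13.1 − 11.659592 = 1.440408

1.440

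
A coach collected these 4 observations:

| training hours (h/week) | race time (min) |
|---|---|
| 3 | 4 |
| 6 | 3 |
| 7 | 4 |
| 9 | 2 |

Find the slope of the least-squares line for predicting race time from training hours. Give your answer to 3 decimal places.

n = 4, Σx = 25, Σy = 13, Σxy = 76, Σx² = 175
Sxx = Σx² − (Σx)²/n = 175 − 156.25 = 18.75
Sxy = Σxy − (Σx)(Σy)/n = 76 − 81.25 = -5.25
b = Sxy/Sxx = -5.25/18.75 = -0.28

-0.280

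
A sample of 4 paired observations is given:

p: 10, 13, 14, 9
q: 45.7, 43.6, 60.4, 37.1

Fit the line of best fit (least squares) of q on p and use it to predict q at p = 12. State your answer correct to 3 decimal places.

48.321

n = 4, Σx = 46, Σy = 186.8, Σxy = 2203.3, Σx² = 546
Sxx = Σx² − (Σx)²/n = 546 − 529 = 17
Sxy = Σxy − (Σx)(Σy)/n = 2203.3 − 2148.2 = 55.1
b = Sxy/Sxx = 55.1/17 = 3.241176
a = ȳ − b·x̄ = 46.7 − 3.241176·11.5 = 9.426471
ŷ(12) = a + b·12 = 9.426471 + 3.241176·12 = 48.320588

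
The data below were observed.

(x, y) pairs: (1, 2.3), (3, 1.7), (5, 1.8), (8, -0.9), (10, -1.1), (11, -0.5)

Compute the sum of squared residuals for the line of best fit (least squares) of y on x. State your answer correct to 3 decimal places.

n = 6, Σx = 38, Σy = 3.3, Σxy = -7.3, Σx² = 320, Σy² = 13.69
Sxx = Σx² − (Σx)²/n = 320 − 240.666667 = 79.333333
Sxy = Σxy − (Σx)(Σy)/n = -7.3 − 20.9 = -28.2
Syy = Σy² − (Σy)²/n = 13.69 − 1.815 = 11.875
b = Sxy/Sxx = -28.2/79.333333 = -0.355462
SSE = Syy − b·Sxy = 11.875 − (-0.355462)·(-28.2) = 1.850966

1.851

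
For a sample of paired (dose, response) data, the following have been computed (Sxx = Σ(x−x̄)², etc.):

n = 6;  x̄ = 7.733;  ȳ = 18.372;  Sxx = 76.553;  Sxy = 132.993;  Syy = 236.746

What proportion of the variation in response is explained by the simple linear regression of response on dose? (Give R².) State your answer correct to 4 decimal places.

R² = Sxy²/(Sxx·Syy) = (132.993)²/(76.553·236.746) = 0.975917

0.9759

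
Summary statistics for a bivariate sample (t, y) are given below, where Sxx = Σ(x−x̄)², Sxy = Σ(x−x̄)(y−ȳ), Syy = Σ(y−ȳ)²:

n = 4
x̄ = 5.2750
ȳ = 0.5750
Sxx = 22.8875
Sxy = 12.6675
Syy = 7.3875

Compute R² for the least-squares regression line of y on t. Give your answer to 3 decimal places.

R² = Sxy²/(Sxx·Syy) = (12.6675)²/(22.8875·7.3875) = 0.949043

0.949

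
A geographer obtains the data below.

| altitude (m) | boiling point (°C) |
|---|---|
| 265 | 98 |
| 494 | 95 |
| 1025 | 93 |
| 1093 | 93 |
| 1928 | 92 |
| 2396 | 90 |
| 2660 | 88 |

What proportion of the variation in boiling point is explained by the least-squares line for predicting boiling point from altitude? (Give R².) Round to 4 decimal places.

n = 7, Σx = 9861, Σy = 649, Σxy = 896970, Σx² = 19093135, Σy² = 60235
Sxx = Σx² − (Σx)²/n = 19093135 − 13891331.571429 = 5201803.428571
Sxy = Σxy − (Σx)(Σy)/n = 896970 − 914255.571429 = -17285.571429
Syy = Σy² − (Σy)²/n = 60235 − 60171.571429 = 63.428571
R² = Sxy²/(Sxx·Syy) = (-17285.571429)²/(5201803.428571·63.428571) = 0.905584

0.9056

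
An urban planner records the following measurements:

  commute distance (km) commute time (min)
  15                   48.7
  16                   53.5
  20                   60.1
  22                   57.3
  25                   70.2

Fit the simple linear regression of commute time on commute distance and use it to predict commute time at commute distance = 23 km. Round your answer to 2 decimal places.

n = 5, Σx = 98, Σy = 289.8, Σxy = 5804.1, Σx² = 1990
Sxx = Σx² − (Σx)²/n = 1990 − 1920.8 = 69.2
Sxy = Σxy − (Σx)(Σy)/n = 5804.1 − 5680.08 = 124.02
b = Sxy/Sxx = 124.02/69.2 = 1.792197
a = ȳ − b·x̄ = 57.96 − 1.792197·19.6 = 22.832948
ŷ(23) = a + b·23 = 22.832948 + 1.792197·23 = 64.053468

64.05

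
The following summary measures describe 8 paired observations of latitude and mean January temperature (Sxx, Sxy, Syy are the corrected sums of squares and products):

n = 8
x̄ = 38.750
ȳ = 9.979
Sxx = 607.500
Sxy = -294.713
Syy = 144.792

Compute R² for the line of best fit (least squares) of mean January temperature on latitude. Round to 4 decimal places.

R² = Sxy²/(Sxx·Syy) = (-294.713)²/(607.5·144.792) = 0.987433

0.9874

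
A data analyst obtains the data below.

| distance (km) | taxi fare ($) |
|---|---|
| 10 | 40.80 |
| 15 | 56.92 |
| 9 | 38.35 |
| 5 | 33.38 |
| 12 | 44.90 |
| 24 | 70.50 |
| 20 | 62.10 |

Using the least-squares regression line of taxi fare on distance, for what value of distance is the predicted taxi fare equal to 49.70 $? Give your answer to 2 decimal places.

n = 7, Σx = 95, Σy = 346.95, Σxy = 5246.65, Σx² = 1551
Sxx = Σx² − (Σx)²/n = 1551 − 1289.285714 = 261.714286
Sxy = Σxy − (Σx)(Σy)/n = 5246.65 − 4708.607143 = 538.042857
b = Sxy/Sxx = 538.042857/261.714286 = 2.055841
a = ȳ − b·x̄ = 49.564286 − 2.055841·13.571429 = 21.663592
Set a + b·x = 49.70: x = (49.70 − 21.663592) / 2.055841 = 13.637443

13.64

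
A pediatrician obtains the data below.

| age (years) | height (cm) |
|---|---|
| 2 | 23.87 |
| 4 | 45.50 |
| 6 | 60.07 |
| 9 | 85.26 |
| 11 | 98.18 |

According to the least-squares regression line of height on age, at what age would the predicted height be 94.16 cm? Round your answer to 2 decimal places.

n = 5, Σx = 32, Σy = 312.88, Σxy = 2437.48, Σx² = 258
Sxx = Σx² − (Σx)²/n = 258 − 204.8 = 53.2
Sxy = Σxy − (Σx)(Σy)/n = 2437.48 − 2002.432 = 435.048
b = Sxy/Sxx = 435.048/53.2 = 8.177594
a = ȳ − b·x̄ = 62.576 − 8.177594·6.4 = 10.239398
Set a + b·x = 94.16: x = (94.16 − 10.239398) / 8.177594 = 10.262261

10.26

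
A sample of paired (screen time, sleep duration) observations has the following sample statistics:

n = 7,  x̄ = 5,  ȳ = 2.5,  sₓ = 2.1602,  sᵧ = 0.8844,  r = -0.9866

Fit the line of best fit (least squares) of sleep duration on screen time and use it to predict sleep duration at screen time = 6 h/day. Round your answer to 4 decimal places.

2.0961

b = r · sᵧ/sₓ = -0.9866 · 0.8844/2.1602 = -0.403920
a = ȳ − b·x̄ = 2.5 − (-0.403920)·5 = 4.519602
ŷ(6) = a + b·6 = 4.519602 + (-0.403920)·6 = 2.096080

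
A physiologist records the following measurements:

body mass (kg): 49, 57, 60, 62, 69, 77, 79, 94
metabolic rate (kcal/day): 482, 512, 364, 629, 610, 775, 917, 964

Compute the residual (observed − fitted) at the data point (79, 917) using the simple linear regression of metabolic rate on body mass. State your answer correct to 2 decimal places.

119.98

n = 8, Σx = 547, Σy = 5253, Σxy = 378464, Σx² = 38861
Sxx = Σx² − (Σx)²/n = 38861 − 37401.125 = 1459.875
Sxy = Σxy − (Σx)(Σy)/n = 378464 − 359173.875 = 19290.125
b = Sxy/Sxx = 19290.125/1459.875 = 13.213546
a = ȳ − b·x̄ = 656.625 − 13.213546·68.375 = -246.851186
ŷ(79) = -246.851186 + 13.213546·79 = 797.018923
residual = y − ŷ = 917 − 797.018923 = 119.981077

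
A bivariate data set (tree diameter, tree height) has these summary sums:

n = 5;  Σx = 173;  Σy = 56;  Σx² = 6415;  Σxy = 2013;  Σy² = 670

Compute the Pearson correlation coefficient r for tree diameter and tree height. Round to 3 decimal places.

Sxx = Σx² − (Σx)²/n = 6415 − 5985.8 = 429.2
Sxy = Σxy − (Σx)(Σy)/n = 2013 − 1937.6 = 75.4
Syy = Σy² − (Σy)²/n = 670 − 627.2 = 42.8
r = Sxy/√(Sxx·Syy) = 75.4/√(18369.76) = 75.4/135.535088 = 0.556314

0.556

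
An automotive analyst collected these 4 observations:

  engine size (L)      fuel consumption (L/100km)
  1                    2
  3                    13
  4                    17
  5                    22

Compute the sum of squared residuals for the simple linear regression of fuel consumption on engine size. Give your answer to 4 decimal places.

0.7429

n = 4, Σx = 13, Σy = 54, Σxy = 219, Σx² = 51, Σy² = 946
Sxx = Σx² − (Σx)²/n = 51 − 42.25 = 8.75
Sxy = Σxy − (Σx)(Σy)/n = 219 − 175.5 = 43.5
Syy = Σy² − (Σy)²/n = 946 − 729 = 217
b = Sxy/Sxx = 43.5/8.75 = 4.971429
SSE = Syy − b·Sxy = 217 − 4.971429·43.5 = 0.742857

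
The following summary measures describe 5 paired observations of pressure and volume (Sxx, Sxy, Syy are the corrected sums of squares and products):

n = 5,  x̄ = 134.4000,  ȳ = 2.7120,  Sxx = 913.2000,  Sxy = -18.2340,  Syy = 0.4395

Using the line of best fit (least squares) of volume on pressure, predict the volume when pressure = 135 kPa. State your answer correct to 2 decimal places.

2.70

b = Sxy/Sxx = -18.234/913.2 = -0.019967
a = ȳ − b·x̄ = 2.712 − (-0.019967)·134.4 = 5.395585
ŷ(135) = a + b·135 = 5.395585 + (-0.019967)·135 = 2.700020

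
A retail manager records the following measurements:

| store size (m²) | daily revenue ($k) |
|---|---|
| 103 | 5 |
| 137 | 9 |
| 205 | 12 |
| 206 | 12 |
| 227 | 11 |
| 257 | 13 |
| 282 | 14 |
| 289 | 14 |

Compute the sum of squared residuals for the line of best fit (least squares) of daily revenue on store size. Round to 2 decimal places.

n = 8, Σx = 1706, Σy = 90, Σxy = 20512, Σx² = 394462, Σy² = 1076
Sxx = Σx² − (Σx)²/n = 394462 − 363804.5 = 30657.5
Sxy = Σxy − (Σx)(Σy)/n = 20512 − 19192.5 = 1319.5
Syy = Σy² − (Σy)²/n = 1076 − 1012.5 = 63.5
b = Sxy/Sxx = 1319.5/30657.5 = 0.043040
SSE = Syy − b·Sxy = 63.5 − 0.043040·1319.5 = 6.708668

6.71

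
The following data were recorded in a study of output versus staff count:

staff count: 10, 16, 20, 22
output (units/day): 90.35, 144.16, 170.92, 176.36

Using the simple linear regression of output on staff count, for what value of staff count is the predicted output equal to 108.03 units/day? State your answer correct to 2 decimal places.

n = 4, Σx = 68, Σy = 581.79, Σxy = 10508.38, Σx² = 1240
Sxx = Σx² − (Σx)²/n = 1240 − 1156 = 84
Sxy = Σxy − (Σx)(Σy)/n = 10508.38 − 9890.43 = 617.95
b = Sxy/Sxx = 617.95/84 = 7.356548
a = ȳ − b·x̄ = 145.4475 − 7.356548·17 = 20.386190
Set a + b·x = 108.03: x = (108.03 − 20.386190) / 7.356548 = 11.913715

11.91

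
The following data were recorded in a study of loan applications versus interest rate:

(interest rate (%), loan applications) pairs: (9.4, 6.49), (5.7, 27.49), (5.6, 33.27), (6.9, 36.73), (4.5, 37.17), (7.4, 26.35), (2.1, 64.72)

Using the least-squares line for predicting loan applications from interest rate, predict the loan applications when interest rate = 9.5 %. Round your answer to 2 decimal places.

8.24

n = 7, Σx = 41.6, Σy = 232.22, Σxy = 1155.615, Σx² = 279.24
Sxx = Σx² − (Σx)²/n = 279.24 − 247.222857 = 32.017143
Sxy = Σxy − (Σx)(Σy)/n = 1155.615 − 1380.050286 = -224.435286
b = Sxy/Sxx = -224.435286/32.017143 = -7.009847
a = ȳ − b·x̄ = 33.174286 − (-7.009847)·5.942857 = 74.832807
ŷ(9.5) = a + b·9.5 = 74.832807 + (-7.009847)·9.5 = 8.239257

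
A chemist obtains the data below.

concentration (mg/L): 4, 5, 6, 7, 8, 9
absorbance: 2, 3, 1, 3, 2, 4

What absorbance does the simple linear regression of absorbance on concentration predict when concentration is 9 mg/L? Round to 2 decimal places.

n = 6, Σx = 39, Σy = 15, Σxy = 102, Σx² = 271
Sxx = Σx² − (Σx)²/n = 271 − 253.5 = 17.5
Sxy = Σxy − (Σx)(Σy)/n = 102 − 97.5 = 4.5
b = Sxy/Sxx = 4.5/17.5 = 0.257143
a = ȳ − b·x̄ = 2.5 − 0.257143·6.5 = 0.828571
ŷ(9) = a + b·9 = 0.828571 + 0.257143·9 = 3.142857

3.14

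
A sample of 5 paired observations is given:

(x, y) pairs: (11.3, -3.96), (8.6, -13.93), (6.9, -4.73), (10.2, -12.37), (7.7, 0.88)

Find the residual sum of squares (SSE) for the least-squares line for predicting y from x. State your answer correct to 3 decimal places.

142.752

n = 5, Σx = 44.7, Σy = -34.11, Σxy = -316.581, Σx² = 412.59, Σy² = 385.8907
Sxx = Σx² − (Σx)²/n = 412.59 − 399.618 = 12.972
Sxy = Σxy − (Σx)(Σy)/n = -316.581 − (-304.9434) = -11.6376
Syy = Σy² − (Σy)²/n = 385.8907 − 232.69842 = 153.19228
b = Sxy/Sxx = -11.6376/12.972 = -0.897132
SSE = Syy − b·Sxy = 153.19228 − (-0.897132)·(-11.6376) = 142.751813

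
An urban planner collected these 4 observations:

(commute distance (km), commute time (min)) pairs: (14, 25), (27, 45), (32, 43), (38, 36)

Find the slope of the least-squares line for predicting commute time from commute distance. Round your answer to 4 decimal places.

n = 4, Σx = 111, Σy = 149, Σxy = 4309, Σx² = 3393
Sxx = Σx² − (Σx)²/n = 3393 − 3080.25 = 312.75
Sxy = Σxy − (Σx)(Σy)/n = 4309 − 4134.75 = 174.25
b = Sxy/Sxx = 174.25/312.75 = 0.557154

0.5572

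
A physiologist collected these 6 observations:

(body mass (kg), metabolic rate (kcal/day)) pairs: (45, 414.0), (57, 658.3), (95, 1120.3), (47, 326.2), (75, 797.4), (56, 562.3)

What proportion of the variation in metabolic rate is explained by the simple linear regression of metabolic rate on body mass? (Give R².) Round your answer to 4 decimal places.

n = 6, Σx = 375, Σy = 3878.5, Σxy = 269206.8, Σx² = 25269, Σy² = 2918261.47
Sxx = Σx² − (Σx)²/n = 25269 − 23437.5 = 1831.5
Sxy = Σxy − (Σx)(Σy)/n = 269206.8 − 242406.25 = 26800.55
Syy = Σy² − (Σy)²/n = 2918261.47 − 2507127.041667 = 411134.428333
R² = Sxy²/(Sxx·Syy) = (26800.55)²/(1831.5·411134.428333) = 0.953886

0.9539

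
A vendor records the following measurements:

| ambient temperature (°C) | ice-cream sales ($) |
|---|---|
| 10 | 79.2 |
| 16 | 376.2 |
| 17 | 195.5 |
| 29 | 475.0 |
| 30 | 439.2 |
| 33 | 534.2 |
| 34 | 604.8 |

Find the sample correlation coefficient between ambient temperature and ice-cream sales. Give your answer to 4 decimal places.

0.9267

n = 7, Σx = 169, Σy = 2704.1, Σxy = 75277.5, Σx² = 4631, Σy² = 1255693.65
Sxx = Σx² − (Σx)²/n = 4631 − 4080.142857 = 550.857143
Sxy = Σxy − (Σx)(Σy)/n = 75277.5 − 65284.7 = 9992.8
Syy = Σy² − (Σy)²/n = 1255693.65 − 1044593.83 = 211099.82
r = Sxy/√(Sxx·Syy) = 9992.8/√(116285843.702857) = 9992.8/10783.591410 = 0.926667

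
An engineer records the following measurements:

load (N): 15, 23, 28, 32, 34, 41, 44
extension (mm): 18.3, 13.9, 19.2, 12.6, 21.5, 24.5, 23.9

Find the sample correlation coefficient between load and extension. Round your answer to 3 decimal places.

0.614

n = 7, Σx = 217, Σy = 133.9, Σxy = 4322.1, Σx² = 7335, Σy² = 2689.21
Sxx = Σx² − (Σx)²/n = 7335 − 6727 = 608
Sxy = Σxy − (Σx)(Σy)/n = 4322.1 − 4150.9 = 171.2
Syy = Σy² − (Σy)²/n = 2689.21 − 2561.315714 = 127.894286
r = Sxy/√(Sxx·Syy) = 171.2/√(77759.725714) = 171.2/278.854309 = 0.613941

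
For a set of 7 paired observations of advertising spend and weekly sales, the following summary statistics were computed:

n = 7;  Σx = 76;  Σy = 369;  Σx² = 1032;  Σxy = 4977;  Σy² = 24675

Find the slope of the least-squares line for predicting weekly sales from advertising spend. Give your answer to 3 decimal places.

Sxx = Σx² − (Σx)²/n = 1032 − 825.142857 = 206.857143
Sxy = Σxy − (Σx)(Σy)/n = 4977 − 4006.285714 = 970.714286
b = Sxy/Sxx = 970.714286/206.857143 = 4.692680

4.693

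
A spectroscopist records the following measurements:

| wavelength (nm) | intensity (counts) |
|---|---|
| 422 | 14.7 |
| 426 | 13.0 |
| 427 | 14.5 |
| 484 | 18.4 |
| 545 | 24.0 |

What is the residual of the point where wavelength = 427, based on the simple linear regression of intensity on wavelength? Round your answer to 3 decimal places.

n = 5, Σx = 2304, Σy = 84.6, Σxy = 39918.5, Σx² = 1073170
Sxx = Σx² − (Σx)²/n = 1073170 − 1061683.2 = 11486.8
Sxy = Σxy − (Σx)(Σy)/n = 39918.5 − 38983.68 = 934.82
b = Sxy/Sxx = 934.82/11486.8 = 0.081382
a = ȳ − b·x̄ = 16.92 − 0.081382·460.8 = -20.580875
ŷ(427) = -20.580875 + 0.081382·427 = 14.169285
residual = y − ŷ = 14.5 − 14.169285 = 0.330715

0.331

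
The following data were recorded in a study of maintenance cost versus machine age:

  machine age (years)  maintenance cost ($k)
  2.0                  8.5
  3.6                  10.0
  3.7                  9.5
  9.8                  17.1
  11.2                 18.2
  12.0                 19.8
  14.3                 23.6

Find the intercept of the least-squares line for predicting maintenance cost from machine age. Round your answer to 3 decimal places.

n = 7, Σx = 56.6, Σy = 106.7, Σxy = 1034.65, Σx² = 600.62
Sxx = Σx² − (Σx)²/n = 600.62 − 457.651429 = 142.968571
Sxy = Σxy − (Σx)(Σy)/n = 1034.65 − 862.745714 = 171.904286
b = Sxy/Sxx = 171.904286/142.968571 = 1.202392
a = ȳ − b·x̄ = 15.242857 − 1.202392·8.085714 = 5.520658

5.521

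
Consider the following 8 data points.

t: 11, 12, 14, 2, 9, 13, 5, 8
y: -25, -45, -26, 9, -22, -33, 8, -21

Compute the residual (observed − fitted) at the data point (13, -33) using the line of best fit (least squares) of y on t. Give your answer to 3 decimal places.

n = 8, Σx = 74, Σy = -155, Σxy = -1916, Σx² = 804
Sxx = Σx² − (Σx)²/n = 804 − 684.5 = 119.5
Sxy = Σxy − (Σx)(Σy)/n = -1916 − (-1433.75) = -482.25
b = Sxy/Sxx = -482.25/119.5 = -4.035565
a = ȳ − b·x̄ = -19.375 − (-4.035565)·9.25 = 17.953975
ŷ(13) = 17.953975 + (-4.035565)·13 = -34.508368
residual = y − ŷ = -33 − (-34.508368) = 1.508368

1.508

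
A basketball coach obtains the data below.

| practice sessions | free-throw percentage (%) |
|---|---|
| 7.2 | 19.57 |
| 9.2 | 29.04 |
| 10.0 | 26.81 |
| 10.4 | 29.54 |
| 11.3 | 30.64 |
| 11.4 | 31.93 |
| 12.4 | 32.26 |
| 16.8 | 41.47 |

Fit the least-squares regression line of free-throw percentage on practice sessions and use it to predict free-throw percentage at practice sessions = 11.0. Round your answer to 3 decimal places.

29.973

n = 8, Σx = 88.7, Σy = 241.26, Σxy = 2790.342, Σx² = 1038.29
Sxx = Σx² − (Σx)²/n = 1038.29 − 983.46125 = 54.82875
Sxy = Σxy − (Σx)(Σy)/n = 2790.342 − 2674.97025 = 115.37175
b = Sxy/Sxx = 115.37175/54.82875 = 2.104220
a = ȳ − b·x̄ = 30.1575 − 2.104220·11.0875 = 6.826961
ŷ(11.0) = a + b·11.0 = 6.826961 + 2.104220·11 = 29.973381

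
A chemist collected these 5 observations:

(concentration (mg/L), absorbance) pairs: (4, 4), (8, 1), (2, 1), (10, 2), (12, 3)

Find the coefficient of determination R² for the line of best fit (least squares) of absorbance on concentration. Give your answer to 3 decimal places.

n = 5, Σx = 36, Σy = 11, Σxy = 82, Σx² = 328, Σy² = 31
Sxx = Σx² − (Σx)²/n = 328 − 259.2 = 68.8
Sxy = Σxy − (Σx)(Σy)/n = 82 − 79.2 = 2.8
Syy = Σy² − (Σy)²/n = 31 − 24.2 = 6.8
R² = Sxy²/(Sxx·Syy) = (2.8)²/(68.8·6.8) = 0.016758

0.017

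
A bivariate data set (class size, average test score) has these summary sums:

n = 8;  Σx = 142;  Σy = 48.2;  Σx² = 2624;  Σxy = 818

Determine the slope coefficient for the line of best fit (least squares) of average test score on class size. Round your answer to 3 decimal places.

Sxx = Σx² − (Σx)²/n = 2624 − 2520.5 = 103.5
Sxy = Σxy − (Σx)(Σy)/n = 818 − 855.55 = -37.55
b = Sxy/Sxx = -37.55/103.5 = -0.362802

-0.363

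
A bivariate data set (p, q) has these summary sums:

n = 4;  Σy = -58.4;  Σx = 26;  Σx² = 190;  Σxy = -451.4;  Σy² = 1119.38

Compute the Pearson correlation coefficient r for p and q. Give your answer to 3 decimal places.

Sxx = Σx² − (Σx)²/n = 190 − 169 = 21
Sxy = Σxy − (Σx)(Σy)/n = -451.4 − (-379.6) = -71.8
Syy = Σy² − (Σy)²/n = 1119.38 − 852.64 = 266.74
r = Sxy/√(Sxx·Syy) = -71.8/√(5601.54) = -71.8/74.843437 = -0.959336

-0.959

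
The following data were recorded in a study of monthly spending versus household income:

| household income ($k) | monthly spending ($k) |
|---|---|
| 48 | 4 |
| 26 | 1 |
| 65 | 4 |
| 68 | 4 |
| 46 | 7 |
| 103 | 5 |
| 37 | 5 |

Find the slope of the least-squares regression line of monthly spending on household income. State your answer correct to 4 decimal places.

0.0227

n = 7, Σx = 393, Σy = 30, Σxy = 1772, Σx² = 25923
Sxx = Σx² − (Σx)²/n = 25923 − 22064.142857 = 3858.857143
Sxy = Σxy − (Σx)(Σy)/n = 1772 − 1684.285714 = 87.714286
b = Sxy/Sxx = 87.714286/3858.857143 = 0.022731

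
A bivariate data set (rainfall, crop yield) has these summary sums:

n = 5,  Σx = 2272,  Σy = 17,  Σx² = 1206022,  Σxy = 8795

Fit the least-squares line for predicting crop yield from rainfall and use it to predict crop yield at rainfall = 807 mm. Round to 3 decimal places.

5.573

Sxx = Σx² − (Σx)²/n = 1206022 − 1032396.8 = 173625.2
Sxy = Σxy − (Σx)(Σy)/n = 8795 − 7724.8 = 1070.2
b = Sxy/Sxx = 1070.2/173625.2 = 0.006164
a = ȳ − b·x̄ = 3.4 − 0.006164·454.4 = 0.599146
ŷ(807) = a + b·807 = 0.599146 + 0.006164·807 = 5.573374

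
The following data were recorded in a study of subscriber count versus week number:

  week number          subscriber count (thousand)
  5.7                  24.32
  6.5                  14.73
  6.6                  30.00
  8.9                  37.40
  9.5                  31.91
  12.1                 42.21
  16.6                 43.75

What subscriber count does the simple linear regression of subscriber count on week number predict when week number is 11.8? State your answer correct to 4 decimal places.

37.2150

n = 7, Σx = 65.9, Σy = 224.32, Σxy = 2305.365, Σx² = 709.73
Sxx = Σx² − (Σx)²/n = 709.73 − 620.401429 = 89.328571
Sxy = Σxy − (Σx)(Σy)/n = 2305.365 − 2111.812571 = 193.552429
b = Sxy/Sxx = 193.552429/89.328571 = 2.166747
a = ȳ − b·x̄ = 32.045714 − 2.166747·9.414286 = 11.647337
ŷ(11.8) = a + b·11.8 = 11.647337 + 2.166747·11.8 = 37.214954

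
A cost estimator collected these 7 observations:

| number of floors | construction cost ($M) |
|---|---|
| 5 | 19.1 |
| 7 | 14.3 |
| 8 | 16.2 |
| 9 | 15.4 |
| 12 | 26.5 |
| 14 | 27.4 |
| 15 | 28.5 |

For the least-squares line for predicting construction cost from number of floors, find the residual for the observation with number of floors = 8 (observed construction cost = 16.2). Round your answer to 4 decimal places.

n = 7, Σx = 70, Σy = 147.4, Σxy = 1592.9, Σx² = 784
Sxx = Σx² − (Σx)²/n = 784 − 700 = 84
Sxy = Σxy − (Σx)(Σy)/n = 1592.9 − 1474 = 118.9
b = Sxy/Sxx = 118.9/84 = 1.415476
a = ȳ − b·x̄ = 21.057143 − 1.415476·10 = 6.902381
ŷ(8) = 6.902381 + 1.415476·8 = 18.226190
residual = y − ŷ = 16.2 − 18.226190 = -2.026190

-2.0262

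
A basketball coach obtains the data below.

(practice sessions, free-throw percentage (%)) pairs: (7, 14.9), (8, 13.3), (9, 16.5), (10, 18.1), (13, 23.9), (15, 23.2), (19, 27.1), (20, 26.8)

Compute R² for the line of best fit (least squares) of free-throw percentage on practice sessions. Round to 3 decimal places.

n = 8, Σx = 101, Σy = 163.8, Σxy = 2249.8, Σx² = 1449, Σy² = 3560.86
Sxx = Σx² − (Σx)²/n = 1449 − 1275.125 = 173.875
Sxy = Σxy − (Σx)(Σy)/n = 2249.8 − 2067.975 = 181.825
Syy = Σy² − (Σy)²/n = 3560.86 − 3353.805 = 207.055
R² = Sxy²/(Sxx·Syy) = (181.825)²/(173.875·207.055) = 0.918299

0.918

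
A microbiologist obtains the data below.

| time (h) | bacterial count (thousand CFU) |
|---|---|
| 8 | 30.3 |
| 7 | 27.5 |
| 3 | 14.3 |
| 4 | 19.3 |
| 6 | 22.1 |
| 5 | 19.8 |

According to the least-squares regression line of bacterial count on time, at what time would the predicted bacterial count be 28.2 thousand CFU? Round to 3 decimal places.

n = 6, Σx = 33, Σy = 133.3, Σxy = 786.6, Σx² = 199
Sxx = Σx² − (Σx)²/n = 199 − 181.5 = 17.5
Sxy = Σxy − (Σx)(Σy)/n = 786.6 − 733.15 = 53.45
b = Sxy/Sxx = 53.45/17.5 = 3.054286
a = ȳ − b·x̄ = 22.216667 − 3.054286·5.5 = 5.418095
Set a + b·x = 28.2: x = (28.2 − 5.418095) / 3.054286 = 7.458996

7.459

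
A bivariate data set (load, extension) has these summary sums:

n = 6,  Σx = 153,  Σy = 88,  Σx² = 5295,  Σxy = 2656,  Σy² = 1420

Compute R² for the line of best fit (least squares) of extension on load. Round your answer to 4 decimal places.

0.9418

Sxx = Σx² − (Σx)²/n = 5295 − 3901.5 = 1393.5
Sxy = Σxy − (Σx)(Σy)/n = 2656 − 2244 = 412
Syy = Σy² − (Σy)²/n = 1420 − 1290.666667 = 129.333333
R² = Sxy²/(Sxx·Syy) = (412)²/(1393.5·129.333333) = 0.941840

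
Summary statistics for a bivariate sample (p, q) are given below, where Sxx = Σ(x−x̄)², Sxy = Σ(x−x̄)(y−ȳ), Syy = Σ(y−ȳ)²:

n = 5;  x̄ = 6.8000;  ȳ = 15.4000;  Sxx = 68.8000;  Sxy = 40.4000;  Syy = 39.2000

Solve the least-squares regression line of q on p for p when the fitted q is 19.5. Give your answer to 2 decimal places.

b = Sxy/Sxx = 40.4/68.8 = 0.587209
a = ȳ − b·x̄ = 15.4 − 0.587209·6.8 = 11.406977
Set a + b·x = 19.5: x = (19.5 − 11.406977) / 0.587209 = 13.782178

13.78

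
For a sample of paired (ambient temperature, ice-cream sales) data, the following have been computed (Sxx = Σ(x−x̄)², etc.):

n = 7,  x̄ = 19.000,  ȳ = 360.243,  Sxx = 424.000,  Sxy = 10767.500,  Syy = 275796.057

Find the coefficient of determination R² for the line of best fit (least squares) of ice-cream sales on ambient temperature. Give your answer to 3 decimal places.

0.991

R² = Sxy²/(Sxx·Syy) = (10767.5)²/(424·275796.057) = 0.991461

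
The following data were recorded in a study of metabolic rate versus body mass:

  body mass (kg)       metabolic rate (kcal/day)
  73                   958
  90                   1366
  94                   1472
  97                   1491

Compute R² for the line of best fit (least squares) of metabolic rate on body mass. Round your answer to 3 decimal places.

n = 4, Σx = 354, Σy = 5287, Σxy = 475869, Σx² = 31674, Σy² = 7173585
Sxx = Σx² − (Σx)²/n = 31674 − 31329 = 345
Sxy = Σxy − (Σx)(Σy)/n = 475869 − 467899.5 = 7969.5
Syy = Σy² − (Σy)²/n = 7173585 − 6988092.25 = 185492.75
R² = Sxy²/(Sxx·Syy) = (7969.5)²/(345·185492.75) = 0.992467

0.992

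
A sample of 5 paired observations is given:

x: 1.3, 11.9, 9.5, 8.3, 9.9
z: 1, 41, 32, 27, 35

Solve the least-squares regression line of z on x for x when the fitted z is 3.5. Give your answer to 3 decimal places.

1.967

n = 5, Σx = 40.9, Σy = 136, Σxy = 1363.8, Σx² = 400.45
Sxx = Σx² − (Σx)²/n = 400.45 − 334.562 = 65.888
Sxy = Σxy − (Σx)(Σy)/n = 1363.8 − 1112.48 = 251.32
b = Sxy/Sxx = 251.32/65.888 = 3.814352
a = ȳ − b·x̄ = 27.2 − 3.814352·8.18 = -4.001396
Set a + b·x = 3.5: x = (3.5 − (-4.001396)) / 3.814352 = 1.966624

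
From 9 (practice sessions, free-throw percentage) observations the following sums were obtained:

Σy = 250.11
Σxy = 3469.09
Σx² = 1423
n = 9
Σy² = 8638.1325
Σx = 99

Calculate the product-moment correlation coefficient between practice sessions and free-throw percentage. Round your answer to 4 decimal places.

Sxx = Σx² − (Σx)²/n = 1423 − 1089 = 334
Sxy = Σxy − (Σx)(Σy)/n = 3469.09 − 2751.21 = 717.88
Syy = Σy² − (Σy)²/n = 8638.1325 − 6950.5569 = 1687.5756
r = Sxy/√(Sxx·Syy) = 717.88/√(563650.2504) = 717.88/750.766442 = 0.956196

0.9562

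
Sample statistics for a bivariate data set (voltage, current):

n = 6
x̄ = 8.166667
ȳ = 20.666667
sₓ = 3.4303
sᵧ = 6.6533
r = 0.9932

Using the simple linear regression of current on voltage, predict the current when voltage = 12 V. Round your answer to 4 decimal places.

28.0511

b = r · sᵧ/sₓ = 0.9932 · 6.6533/3.4303 = 1.926379
a = ȳ − b·x̄ = 20.666667 − 1.926379·8.166667 = 4.934572
ŷ(12) = a + b·12 = 4.934572 + 1.926379·12 = 28.051119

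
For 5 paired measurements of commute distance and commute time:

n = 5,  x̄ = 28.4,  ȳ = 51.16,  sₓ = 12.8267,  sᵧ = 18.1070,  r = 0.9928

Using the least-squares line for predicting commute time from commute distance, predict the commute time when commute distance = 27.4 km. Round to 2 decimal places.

49.76

b = r · sᵧ/sₓ = 0.9928 · 18.107/12.8267 = 1.401501
a = ȳ − b·x̄ = 51.16 − 1.401501·28.4 = 11.357379
ŷ(27.4) = a + b·27.4 = 11.357379 + 1.401501·27.4 = 49.758499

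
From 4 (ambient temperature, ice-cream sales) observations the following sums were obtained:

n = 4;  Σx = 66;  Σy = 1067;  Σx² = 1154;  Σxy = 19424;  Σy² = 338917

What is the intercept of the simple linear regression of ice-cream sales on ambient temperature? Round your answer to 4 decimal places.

-194.8692

Sxx = Σx² − (Σx)²/n = 1154 − 1089 = 65
Sxy = Σxy − (Σx)(Σy)/n = 19424 − 17605.5 = 1818.5
b = Sxy/Sxx = 1818.5/65 = 27.976923
a = ȳ − b·x̄ = 266.75 − 27.976923·16.5 = -194.869231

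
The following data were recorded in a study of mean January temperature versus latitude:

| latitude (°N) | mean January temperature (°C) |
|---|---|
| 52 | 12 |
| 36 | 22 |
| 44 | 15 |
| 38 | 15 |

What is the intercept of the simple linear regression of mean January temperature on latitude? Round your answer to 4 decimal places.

n = 4, Σx = 170, Σy = 64, Σxy = 2646, Σx² = 7380
Sxx = Σx² − (Σx)²/n = 7380 − 7225 = 155
Sxy = Σxy − (Σx)(Σy)/n = 2646 − 2720 = -74
b = Sxy/Sxx = -74/155 = -0.477419
a = ȳ − b·x̄ = 16 − (-0.477419)·42.5 = 36.290323

36.2903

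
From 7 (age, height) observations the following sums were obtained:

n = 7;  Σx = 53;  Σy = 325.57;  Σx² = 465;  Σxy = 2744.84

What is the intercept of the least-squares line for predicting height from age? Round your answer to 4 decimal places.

Sxx = Σx² − (Σx)²/n = 465 − 401.285714 = 63.714286
Sxy = Σxy − (Σx)(Σy)/n = 2744.84 − 2465.03 = 279.81
b = Sxy/Sxx = 279.81/63.714286 = 4.391637
a = ȳ − b·x̄ = 46.51 − 4.391637·7.571429 = 13.259036

13.2590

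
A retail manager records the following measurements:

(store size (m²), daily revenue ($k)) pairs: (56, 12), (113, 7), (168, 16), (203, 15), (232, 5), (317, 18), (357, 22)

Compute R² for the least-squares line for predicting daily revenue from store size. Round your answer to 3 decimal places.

n = 7, Σx = 1446, Σy = 95, Σxy = 21916, Σx² = 367100, Σy² = 1507
Sxx = Σx² − (Σx)²/n = 367100 − 298702.285714 = 68397.714286
Sxy = Σxy − (Σx)(Σy)/n = 21916 − 19624.285714 = 2291.714286
Syy = Σy² − (Σy)²/n = 1507 − 1289.285714 = 217.714286
R² = Sxy²/(Sxx·Syy) = (2291.714286)²/(68397.714286·217.714286) = 0.352689

0.353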